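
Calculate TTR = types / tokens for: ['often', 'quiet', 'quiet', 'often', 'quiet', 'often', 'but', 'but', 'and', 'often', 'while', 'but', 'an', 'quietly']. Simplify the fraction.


Tokens: 14
Unique types: ('an', 'and', 'but', 'often', 'quiet', 'quietly', 'while') = 7
TTR = 7/14
Simplify: divide both by 7 -> 1/2
TTR = 1/2

1/2


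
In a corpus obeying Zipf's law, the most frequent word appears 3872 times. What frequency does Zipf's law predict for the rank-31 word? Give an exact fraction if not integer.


Zipf's law: freq(rank) = f1 / rank
f1 = 3872, rank = 31
freq = 3872 / 31
GCD(3872, 31) = 1
Simplified: 3872/31

3872/31


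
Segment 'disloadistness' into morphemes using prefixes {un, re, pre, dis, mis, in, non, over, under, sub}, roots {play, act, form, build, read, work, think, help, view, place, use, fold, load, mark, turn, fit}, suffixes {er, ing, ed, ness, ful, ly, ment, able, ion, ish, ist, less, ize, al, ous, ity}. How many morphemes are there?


Segmenting 'disloadistness' against the inventory:
  'dis' -> prefix (morpheme 1)
  'load' -> root (morpheme 2)
  'ist' -> suffix (morpheme 3)
  'ness' -> suffix (morpheme 4)
Total morphemes: 4

4


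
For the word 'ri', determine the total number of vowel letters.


Scanning each character of 'ri':
  Position 1: 'r' -> consonant (running count: 0)
  Position 2: 'i' -> vowel (running count: 1)
Total vowels: 1

1


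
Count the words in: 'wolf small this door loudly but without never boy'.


Counting words by splitting on spaces:
  Word 1: 'wolf'
  Word 2: 'small'
  Word 3: 'this'
  Word 4: 'door'
  Word 5: 'loudly'
  Word 6: 'but'
  Word 7: 'without'
  Word 8: 'never'
  Word 9: 'boy'
Total words: 9

9


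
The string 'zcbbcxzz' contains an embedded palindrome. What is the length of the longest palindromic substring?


Scanning 'zcbbcxzz' for palindromic substrings.
Substring at positions 1-4: 'cbbc'.
Check: reverse('cbbc') = 'cbbc' -> palindrome confirmed.
Neighbouring characters ('z' / 'x') break symmetry, so it cannot extend further.
No longer palindromic substring exists; longest length = 4

4


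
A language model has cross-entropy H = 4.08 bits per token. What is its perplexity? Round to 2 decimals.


Perplexity formula: PP = 2^H
H = 4.08
PP = 2^4.08
Decompose: 2^4.08 = 2^4 * 2^0.08
2^4 = 16, 2^0.08 ~ 1.0570180
PP ~ 16 * 1.0570180 = 16.9122880
Rounded to 2 decimals: 16.91

16.91


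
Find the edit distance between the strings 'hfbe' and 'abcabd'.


Building DP table for s1='hfbe' (len 4) and s2='abcabd' (len 6):
       a  b  c  a  b  d
    0  1  2  3  4  5  6
  h 1  1  2  3  4  5  6
  f 2  2  2  3  4  5  6
  b 3  3  2  3  4  4  5
  e 4  4  3  3  4  5  5
Edit distance = dp[4][6] = 5

5


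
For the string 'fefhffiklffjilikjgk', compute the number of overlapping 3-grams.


String 'fefhffiklffjilikjgk' has length L = 19.
Number of overlapping n-grams = L - n + 1
Substituting: 19 - 3 + 1 = 17

17


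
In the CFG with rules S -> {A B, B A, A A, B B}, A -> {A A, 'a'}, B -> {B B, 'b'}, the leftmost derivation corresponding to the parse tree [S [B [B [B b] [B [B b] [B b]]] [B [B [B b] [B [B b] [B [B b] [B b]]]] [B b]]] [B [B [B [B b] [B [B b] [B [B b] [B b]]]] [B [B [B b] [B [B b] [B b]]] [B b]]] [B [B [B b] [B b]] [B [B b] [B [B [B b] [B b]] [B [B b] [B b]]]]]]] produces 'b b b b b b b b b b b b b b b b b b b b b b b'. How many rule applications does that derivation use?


Every bracketed nonterminal node [X ...] in the tree is produced by exactly one rule application.
Reading the tree off as a leftmost derivation:
  Step 1: S  =>  B B   (applied S -> B B)
  Step 2: B B  =>  B B B   (applied B -> B B)
  Step 3: B B B  =>  B B B B   (applied B -> B B)
  Step 4: B B B B  =>  b B B B   (applied B -> b)
  Step 5: b B B B  =>  b B B B B   (applied B -> B B)
  Step 6: b B B B B  =>  b b B B B   (applied B -> b)
  Step 7: b b B B B  =>  b b b B B   (applied B -> b)
  Step 8: b b b B B  =>  b b b B B B   (applied B -> B B)
  Step 9: b b b B B B  =>  b b b B B B B   (applied B -> B B)
  Step 10: b b b B B B B  =>  b b b b B B B   (applied B -> b)
  Step 11: b b b b B B B  =>  b b b b B B B B   (applied B -> B B)
  Step 12: b b b b B B B B  =>  b b b b b B B B   (applied B -> b)
  Step 13: b b b b b B B B  =>  b b b b b B B B B   (applied B -> B B)
  Step 14: b b b b b B B B B  =>  b b b b b b B B B   (applied B -> b)
  Step 15: b b b b b b B B B  =>  b b b b b b b B B   (applied B -> b)
  Step 16: b b b b b b b B B  =>  b b b b b b b b B   (applied B -> b)
  Step 17: b b b b b b b b B  =>  b b b b b b b b B B   (applied B -> B B)
  Step 18: b b b b b b b b B B  =>  b b b b b b b b B B B   (applied B -> B B)
  Step 19: b b b b b b b b B B B  =>  b b b b b b b b B B B B   (applied B -> B B)
  Step 20: b b b b b b b b B B B B  =>  b b b b b b b b b B B B   (applied B -> b)
  Step 21: b b b b b b b b b B B B  =>  b b b b b b b b b B B B B   (applied B -> B B)
  Step 22: b b b b b b b b b B B B B  =>  b b b b b b b b b b B B B   (applied B -> b)
  Step 23: b b b b b b b b b b B B B  =>  b b b b b b b b b b B B B B   (applied B -> B B)
  Step 24: b b b b b b b b b b B B B B  =>  b b b b b b b b b b b B B B   (applied B -> b)
  Step 25: b b b b b b b b b b b B B B  =>  b b b b b b b b b b b b B B   (applied B -> b)
  Step 26: b b b b b b b b b b b b B B  =>  b b b b b b b b b b b b B B B   (applied B -> B B)
  Step 27: b b b b b b b b b b b b B B B  =>  b b b b b b b b b b b b B B B B   (applied B -> B B)
  Step 28: b b b b b b b b b b b b B B B B  =>  b b b b b b b b b b b b b B B B   (applied B -> b)
  Step 29: b b b b b b b b b b b b b B B B  =>  b b b b b b b b b b b b b B B B B   (applied B -> B B)
  Step 30: b b b b b b b b b b b b b B B B B  =>  b b b b b b b b b b b b b b B B B   (applied B -> b)
  Step 31: b b b b b b b b b b b b b b B B B  =>  b b b b b b b b b b b b b b b B B   (applied B -> b)
  Step 32: b b b b b b b b b b b b b b b B B  =>  b b b b b b b b b b b b b b b b B   (applied B -> b)
  Step 33: b b b b b b b b b b b b b b b b B  =>  b b b b b b b b b b b b b b b b B B   (applied B -> B B)
  Step 34: b b b b b b b b b b b b b b b b B B  =>  b b b b b b b b b b b b b b b b B B B   (applied B -> B B)
  Step 35: b b b b b b b b b b b b b b b b B B B  =>  b b b b b b b b b b b b b b b b b B B   (applied B -> b)
  Step 36: b b b b b b b b b b b b b b b b b B B  =>  b b b b b b b b b b b b b b b b b b B   (applied B -> b)
  Step 37: b b b b b b b b b b b b b b b b b b B  =>  b b b b b b b b b b b b b b b b b b B B   (applied B -> B B)
  Step 38: b b b b b b b b b b b b b b b b b b B B  =>  b b b b b b b b b b b b b b b b b b b B   (applied B -> b)
  Step 39: b b b b b b b b b b b b b b b b b b b B  =>  b b b b b b b b b b b b b b b b b b b B B   (applied B -> B B)
  Step 40: b b b b b b b b b b b b b b b b b b b B B  =>  b b b b b b b b b b b b b b b b b b b B B B   (applied B -> B B)
  Step 41: b b b b b b b b b b b b b b b b b b b B B B  =>  b b b b b b b b b b b b b b b b b b b b B B   (applied B -> b)
  Step 42: b b b b b b b b b b b b b b b b b b b b B B  =>  b b b b b b b b b b b b b b b b b b b b b B   (applied B -> b)
  Step 43: b b b b b b b b b b b b b b b b b b b b b B  =>  b b b b b b b b b b b b b b b b b b b b b B B   (applied B -> B B)
  Step 44: b b b b b b b b b b b b b b b b b b b b b B B  =>  b b b b b b b b b b b b b b b b b b b b b b B   (applied B -> b)
  Step 45: b b b b b b b b b b b b b b b b b b b b b b B  =>  b b b b b b b b b b b b b b b b b b b b b b b   (applied B -> b)
Final yield: b b b b b b b b b b b b b b b b b b b b b b b
Total rewrite steps: 45

45


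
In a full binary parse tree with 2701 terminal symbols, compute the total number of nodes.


Leaf nodes (terminals): 2701
Internal nodes = n - 1 = 2701 - 1 = 2700
Total = leaves + internal = 2701 + 2700 = 5401

5401


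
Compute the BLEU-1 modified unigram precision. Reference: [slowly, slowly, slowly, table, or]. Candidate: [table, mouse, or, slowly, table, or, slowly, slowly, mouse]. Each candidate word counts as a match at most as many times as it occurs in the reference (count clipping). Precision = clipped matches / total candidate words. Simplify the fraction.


Reference word counts: {'or': 1, 'slowly': 3, 'table': 1}
Checking each candidate word (with clipping):
  'table' -> in reference (ref count 1, used 1/1) -> match (matches: 1)
  'mouse' -> not in reference -> no match (matches: 1)
  'or' -> in reference (ref count 1, used 1/1) -> match (matches: 2)
  'slowly' -> in reference (ref count 3, used 1/3) -> match (matches: 3)
  'table' -> ref count 1 already used up (1/1) -> clipped, no match (matches: 3)
  'or' -> ref count 1 already used up (1/1) -> clipped, no match (matches: 3)
  'slowly' -> in reference (ref count 3, used 2/3) -> match (matches: 4)
  'slowly' -> in reference (ref count 3, used 3/3) -> match (matches: 5)
  'mouse' -> not in reference -> no match (matches: 5)
Clipped matches: 5, Candidate length: 9
Precision = 5/9

5/9


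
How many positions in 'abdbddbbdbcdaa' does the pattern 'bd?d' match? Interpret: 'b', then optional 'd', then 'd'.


Pattern: bd?d means 'b', then optional 'd', then 'd'.
Scanning 'abdbddbbdbcdaa' position-by-position:
  Pos 0: window 'abd' -> no
  Pos 1: window 'bdb' -> MATCH
  Pos 2: window 'dbd' -> no
  Pos 3: window 'bdd' -> MATCH
  Pos 4: window 'ddb' -> no
  Pos 5: window 'dbb' -> no
  Pos 6: window 'bbd' -> no
  Pos 7: window 'bdb' -> MATCH
  Pos 8: window 'dbc' -> no
  Pos 9: window 'bcd' -> no
  Pos 10: window 'cda' -> no
  Pos 11: window 'daa' -> no
  Pos 12: window 'aa' -> no
  Pos 13: window 'a' -> no
Total matches: 3

3


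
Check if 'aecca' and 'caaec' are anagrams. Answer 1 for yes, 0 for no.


Sort characters of 'aecca': 'aacce'
Sort characters of 'caaec': 'aacce'
Sorted forms match -> they ARE anagrams
Result: 1

1


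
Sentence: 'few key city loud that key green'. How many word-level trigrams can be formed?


Word trigrams from [7] words:
  Trigram 1: (few key city)
  Trigram 2: (key city loud)
  Trigram 3: (city loud that)
  Trigram 4: (loud that key)
  Trigram 5: (that key green)
Total word trigrams: 7 - 2 = 5

5


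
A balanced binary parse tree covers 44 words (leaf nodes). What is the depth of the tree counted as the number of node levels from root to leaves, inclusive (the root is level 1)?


In a balanced binary tree with n leaves the deepest leaf is ceil(log2(n)) edges below the root,
so counting node levels inclusive of root and leaves gives ceil(log2(n)) + 1 levels.
log2(44) = 5.4594
ceil(5.4594) = 6
levels = 6 + 1 = 7

7


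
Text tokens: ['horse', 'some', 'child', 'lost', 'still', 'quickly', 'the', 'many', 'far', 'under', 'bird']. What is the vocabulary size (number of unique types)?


Listing all tokens and tracking unique types:
  Token 1: 'horse' -> NEW (unique so far: 1)
  Token 2: 'some' -> NEW (unique so far: 2)
  Token 3: 'child' -> NEW (unique so far: 3)
  Token 4: 'lost' -> NEW (unique so far: 4)
  Token 5: 'still' -> NEW (unique so far: 5)
  Token 6: 'quickly' -> NEW (unique so far: 6)
  Token 7: 'the' -> NEW (unique so far: 7)
  Token 8: 'many' -> NEW (unique so far: 8)
  Token 9: 'far' -> NEW (unique so far: 9)
  Token 10: 'under' -> NEW (unique so far: 10)
  Token 11: 'bird' -> NEW (unique so far: 11)
Unique types: ('bird', 'child', 'far', 'horse', 'lost', 'many', 'quickly', 'some', 'still', 'the', 'under')
Vocabulary size: 11

11


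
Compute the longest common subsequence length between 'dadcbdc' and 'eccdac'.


DP table for LCS of 'dadcbdc' and 'eccdac':
       e  c  c  d  a  c
    0  0  0  0  0  0  0
  d 0  0  0  0  1  1  1
  a 0  0  0  0  1  2  2
  d 0  0  0  0  1  2  2
  c 0  0  1  1  1  2  3
  b 0  0  1  1  1  2  3
  d 0  0  1  1  2  2  3
  c 0  0  1  2  2  2  3
LCS: 'dac'
LCS length = 3

3


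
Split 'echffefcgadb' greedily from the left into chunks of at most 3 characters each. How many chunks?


'echffefcgadb' has 12 characters.
Chunking with max size 3:
  Chunk 1: 'ech' (positions 0-2)
  Chunk 2: 'ffe' (positions 3-5)
  Chunk 3: 'fcg' (positions 6-8)
  Chunk 4: 'adb' (positions 9-11)
Total chunks: ceil(12 / 3) = 4

4


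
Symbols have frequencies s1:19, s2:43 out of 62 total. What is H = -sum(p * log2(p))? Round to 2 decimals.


Computing entropy H = -sum(p_i * log2(p_i)):
  s1: p = 19/62 = 0.3065, -p*log2(p) = 0.5229
  s2: p = 43/62 = 0.6935, -p*log2(p) = 0.3661
H = sum of terms = 0.8890
Rounded to 2 decimals: 0.89

0.89


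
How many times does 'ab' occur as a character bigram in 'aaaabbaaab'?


Scanning 'aaaabbaaab' for bigram 'ab':
  Position 0: 'aa' -> no
  Position 1: 'aa' -> no
  Position 2: 'aa' -> no
  Position 3: 'ab' -> MATCH
  Position 4: 'bb' -> no
  Position 5: 'ba' -> no
  Position 6: 'aa' -> no
  Position 7: 'aa' -> no
  Position 8: 'ab' -> MATCH
Total matches: 2

2


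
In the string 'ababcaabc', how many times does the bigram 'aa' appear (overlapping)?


Scanning 'ababcaabc' for bigram 'aa':
  Position 0: 'ab' -> no
  Position 1: 'ba' -> no
  Position 2: 'ab' -> no
  Position 3: 'bc' -> no
  Position 4: 'ca' -> no
  Position 5: 'aa' -> MATCH
  Position 6: 'ab' -> no
  Position 7: 'bc' -> no
Total matches: 1

1


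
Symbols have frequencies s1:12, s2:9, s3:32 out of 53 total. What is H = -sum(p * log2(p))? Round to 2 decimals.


Computing entropy H = -sum(p_i * log2(p_i)):
  s1: p = 12/53 = 0.2264, -p*log2(p) = 0.4852
  s2: p = 9/53 = 0.1698, -p*log2(p) = 0.4344
  s3: p = 32/53 = 0.6038, -p*log2(p) = 0.4395
H = sum of terms = 1.3591
Rounded to 2 decimals: 1.36

1.36


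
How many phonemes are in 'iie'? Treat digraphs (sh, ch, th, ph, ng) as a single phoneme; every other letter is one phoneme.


Parsing 'iie' greedily, digraphs first:
  'i' -> vowel phoneme (phonemes so far: 1)
  'i' -> vowel phoneme (phonemes so far: 2)
  'e' -> vowel phoneme (phonemes so far: 3)
Total phonemes: 3

3


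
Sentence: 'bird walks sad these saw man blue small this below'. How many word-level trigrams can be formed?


Word trigrams from [10] words:
  Trigram 1: (bird walks sad)
  Trigram 2: (walks sad these)
  Trigram 3: (sad these saw)
  Trigram 4: (these saw man)
  Trigram 5: (saw man blue)
  Trigram 6: (man blue small)
  Trigram 7: (blue small this)
  Trigram 8: (small this below)
Total word trigrams: 10 - 2 = 8

8


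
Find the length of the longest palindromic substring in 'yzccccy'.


Scanning 'yzccccy' for palindromic substrings.
Substring at positions 2-5: 'cccc'.
Check: reverse('cccc') = 'cccc' -> palindrome confirmed.
Neighbouring characters ('z' / 'y') break symmetry, so it cannot extend further.
No longer palindromic substring exists; longest length = 4

4


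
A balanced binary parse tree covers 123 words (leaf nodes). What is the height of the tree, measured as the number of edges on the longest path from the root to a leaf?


In a balanced binary tree with n leaves the deepest leaf is ceil(log2(n)) edges below the root.
log2(123) = 6.9425
ceil(6.9425) = 7
height (edges) = 7

7


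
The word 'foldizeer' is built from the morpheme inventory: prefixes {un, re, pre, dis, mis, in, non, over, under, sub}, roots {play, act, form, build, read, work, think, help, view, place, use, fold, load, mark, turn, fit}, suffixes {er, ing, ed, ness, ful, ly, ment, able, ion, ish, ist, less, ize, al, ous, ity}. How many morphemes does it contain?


Segmenting 'foldizeer' against the inventory:
  'fold' -> root (morpheme 1)
  'ize' -> suffix (morpheme 2)
  'er' -> suffix (morpheme 3)
Total morphemes: 3

3


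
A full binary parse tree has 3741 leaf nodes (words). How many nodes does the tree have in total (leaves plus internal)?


Leaf nodes (terminals): 3741
Internal nodes = n - 1 = 3741 - 1 = 3740
Total = leaves + internal = 3741 + 3740 = 7481

7481


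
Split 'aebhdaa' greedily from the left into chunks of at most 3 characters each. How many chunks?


'aebhdaa' has 7 characters.
Chunking with max size 3:
  Chunk 1: 'aeb' (positions 0-2)
  Chunk 2: 'hda' (positions 3-5)
  Chunk 3: 'a' (positions 6-6)
Total chunks: ceil(7 / 3) = 3

3


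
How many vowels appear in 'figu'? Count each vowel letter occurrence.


Scanning each character of 'figu':
  Position 1: 'f' -> consonant (running count: 0)
  Position 2: 'i' -> vowel (running count: 1)
  Position 3: 'g' -> consonant (running count: 1)
  Position 4: 'u' -> vowel (running count: 2)
Total vowels: 2

2


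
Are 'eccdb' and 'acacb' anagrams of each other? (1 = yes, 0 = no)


Sort characters of 'eccdb': 'bccde'
Sort characters of 'acacb': 'aabcc'
Sorted forms differ -> they are NOT anagrams
Result: 0

0


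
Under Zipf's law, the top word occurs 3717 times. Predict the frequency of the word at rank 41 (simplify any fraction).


Zipf's law: freq(rank) = f1 / rank
f1 = 3717, rank = 41
freq = 3717 / 41
GCD(3717, 41) = 1
Simplified: 3717/41

3717/41


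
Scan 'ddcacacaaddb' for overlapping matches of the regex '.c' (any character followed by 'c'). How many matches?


Pattern: .c means any character followed by 'c'.
Scanning 'ddcacacaaddb' position-by-position:
  Pos 0: window 'dd' -> no
  Pos 1: window 'dc' -> MATCH
  Pos 2: window 'ca' -> no
  Pos 3: window 'ac' -> MATCH
  Pos 4: window 'ca' -> no
  Pos 5: window 'ac' -> MATCH
  Pos 6: window 'ca' -> no
  Pos 7: window 'aa' -> no
  Pos 8: window 'ad' -> no
  Pos 9: window 'dd' -> no
  Pos 10: window 'db' -> no
  Pos 11: window 'b' -> no
Total matches: 3

3


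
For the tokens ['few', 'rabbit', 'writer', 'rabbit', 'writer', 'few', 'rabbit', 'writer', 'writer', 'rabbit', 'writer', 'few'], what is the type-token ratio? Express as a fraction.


Tokens: 12
Unique types: ('few', 'rabbit', 'writer') = 3
TTR = 3/12
Simplify: divide both by 3 -> 1/4
TTR = 1/4

1/4


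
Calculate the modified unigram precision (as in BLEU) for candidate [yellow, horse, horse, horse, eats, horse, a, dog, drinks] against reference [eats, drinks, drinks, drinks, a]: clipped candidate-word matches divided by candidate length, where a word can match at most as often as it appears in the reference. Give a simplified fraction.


Reference word counts: {'a': 1, 'drinks': 3, 'eats': 1}
Checking each candidate word (with clipping):
  'yellow' -> not in reference -> no match (matches: 0)
  'horse' -> not in reference -> no match (matches: 0)
  'horse' -> not in reference -> no match (matches: 0)
  'horse' -> not in reference -> no match (matches: 0)
  'eats' -> in reference (ref count 1, used 1/1) -> match (matches: 1)
  'horse' -> not in reference -> no match (matches: 1)
  'a' -> in reference (ref count 1, used 1/1) -> match (matches: 2)
  'dog' -> not in reference -> no match (matches: 2)
  'drinks' -> in reference (ref count 3, used 1/3) -> match (matches: 3)
Clipped matches: 3, Candidate length: 9
Precision = 3/9 = 1/3

1/3


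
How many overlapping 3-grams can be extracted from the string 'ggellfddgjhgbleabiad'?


String 'ggellfddgjhgbleabiad' has length L = 20.
Number of overlapping n-grams = L - n + 1
Substituting: 20 - 3 + 1 = 18

18


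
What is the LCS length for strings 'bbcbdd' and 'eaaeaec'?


DP table for LCS of 'bbcbdd' and 'eaaeaec':
       e  a  a  e  a  e  c
    0  0  0  0  0  0  0  0
  b 0  0  0  0  0  0  0  0
  b 0  0  0  0  0  0  0  0
  c 0  0  0  0  0  0  0  1
  b 0  0  0  0  0  0  0  1
  d 0  0  0  0  0  0  0  1
  d 0  0  0  0  0  0  0  1
LCS: 'c'
LCS length = 1

1


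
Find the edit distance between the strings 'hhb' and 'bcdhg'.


Building DP table for s1='hhb' (len 3) and s2='bcdhg' (len 5):
       b  c  d  h  g
    0  1  2  3  4  5
  h 1  1  2  3  3  4
  h 2  2  2  3  3  4
  b 3  2  3  3  4  4
Edit distance = dp[3][5] = 4

4


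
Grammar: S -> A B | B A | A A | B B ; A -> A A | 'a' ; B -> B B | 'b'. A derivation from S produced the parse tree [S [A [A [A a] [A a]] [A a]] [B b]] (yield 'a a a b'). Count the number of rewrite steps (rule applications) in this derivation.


Every bracketed nonterminal node [X ...] in the tree is produced by exactly one rule application.
Reading the tree off as a leftmost derivation:
  Step 1: S  =>  A B   (applied S -> A B)
  Step 2: A B  =>  A A B   (applied A -> A A)
  Step 3: A A B  =>  A A A B   (applied A -> A A)
  Step 4: A A A B  =>  a A A B   (applied A -> a)
  Step 5: a A A B  =>  a a A B   (applied A -> a)
  Step 6: a a A B  =>  a a a B   (applied A -> a)
  Step 7: a a a B  =>  a a a b   (applied B -> b)
Final yield: a a a b
Total rewrite steps: 7

7


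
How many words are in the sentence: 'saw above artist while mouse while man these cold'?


Counting words by splitting on spaces:
  Word 1: 'saw'
  Word 2: 'above'
  Word 3: 'artist'
  Word 4: 'while'
  Word 5: 'mouse'
  Word 6: 'while'
  Word 7: 'man'
  Word 8: 'these'
  Word 9: 'cold'
Total words: 9

9


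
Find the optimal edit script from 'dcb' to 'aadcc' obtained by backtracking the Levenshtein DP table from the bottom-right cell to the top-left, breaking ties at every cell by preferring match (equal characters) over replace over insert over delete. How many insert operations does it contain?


Edit distance = 3. Backtracking from cell (3, 5) with preference match > replace > insert > delete,
then listing the resulting alignment 'dcb' -> 'aadcc' left to right:
  Step 1: insert 'a' [insertion #1]
  Step 2: insert 'a' [insertion #2]
  Step 3: keep 'd'
  Step 4: keep 'c'
  Step 5: replace b->c
Total insertions: 2

2


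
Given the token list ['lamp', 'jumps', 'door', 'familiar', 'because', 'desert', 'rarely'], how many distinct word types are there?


Listing all tokens and tracking unique types:
  Token 1: 'lamp' -> NEW (unique so far: 1)
  Token 2: 'jumps' -> NEW (unique so far: 2)
  Token 3: 'door' -> NEW (unique so far: 3)
  Token 4: 'familiar' -> NEW (unique so far: 4)
  Token 5: 'because' -> NEW (unique so far: 5)
  Token 6: 'desert' -> NEW (unique so far: 6)
  Token 7: 'rarely' -> NEW (unique so far: 7)
Unique types: ('because', 'desert', 'door', 'familiar', 'jumps', 'lamp', 'rarely')
Vocabulary size: 7

7


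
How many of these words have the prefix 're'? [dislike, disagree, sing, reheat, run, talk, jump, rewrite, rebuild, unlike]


Checking each word for prefix 're':
  'dislike' -> no (count: 0)
  'disagree' -> no (count: 0)
  'sing' -> no (count: 0)
  'reheat' -> YES, starts with 're' (count: 1)
  'run' -> no (count: 1)
  'talk' -> no (count: 1)
  'jump' -> no (count: 1)
  'rewrite' -> YES, starts with 're' (count: 2)
  'rebuild' -> YES, starts with 're' (count: 3)
  'unlike' -> no (count: 3)
Total with prefix 're': 3

3


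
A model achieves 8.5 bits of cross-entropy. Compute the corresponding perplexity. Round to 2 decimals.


Perplexity formula: PP = 2^H
H = 8.5
PP = 2^8.5
Decompose: 2^8.5 = 2^8 * 2^0.5 = 2^8 * sqrt(2)
2^8 = 256, sqrt(2) ~ 1.4142136
PP ~ 256 * 1.4142136 = 362.0386816
Rounded to 2 decimals: 362.04

362.04


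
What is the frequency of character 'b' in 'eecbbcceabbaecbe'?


Scanning 'eecbbcceabbaecbe' for 'b':
  Position 3: 'b' -> MATCH (count: 1)
  Position 4: 'b' -> MATCH (count: 2)
  Position 9: 'b' -> MATCH (count: 3)
  Position 10: 'b' -> MATCH (count: 4)
  Position 14: 'b' -> MATCH (count: 5)
Total occurrences of 'b': 5

5


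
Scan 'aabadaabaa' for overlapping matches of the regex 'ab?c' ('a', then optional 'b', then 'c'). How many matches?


Pattern: ab?c means 'a', then optional 'b', then 'c'.
Scanning 'aabadaabaa' position-by-position:
  Pos 0: window 'aab' -> no
  Pos 1: window 'aba' -> no
  Pos 2: window 'bad' -> no
  Pos 3: window 'ada' -> no
  Pos 4: window 'daa' -> no
  Pos 5: window 'aab' -> no
  Pos 6: window 'aba' -> no
  Pos 7: window 'baa' -> no
  Pos 8: window 'aa' -> no
  Pos 9: window 'a' -> no
Total matches: 0

0


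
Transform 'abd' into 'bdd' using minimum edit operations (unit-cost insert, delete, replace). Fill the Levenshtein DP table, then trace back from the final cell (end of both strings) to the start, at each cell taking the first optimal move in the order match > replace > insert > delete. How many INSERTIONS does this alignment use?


Edit distance = 2. Backtracking from cell (3, 3) with preference match > replace > insert > delete,
then listing the resulting alignment 'abd' -> 'bdd' left to right:
  Step 1: replace a->b
  Step 2: replace b->d
  Step 3: keep 'd'
Total insertions: 0

0


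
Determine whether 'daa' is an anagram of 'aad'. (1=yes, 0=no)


Sort characters of 'daa': 'aad'
Sort characters of 'aad': 'aad'
Sorted forms match -> they ARE anagrams
Result: 1

1


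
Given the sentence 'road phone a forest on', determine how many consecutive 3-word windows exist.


Word trigrams from [5] words:
  Trigram 1: (road phone a)
  Trigram 2: (phone a forest)
  Trigram 3: (a forest on)
Total word trigrams: 5 - 2 = 3

3


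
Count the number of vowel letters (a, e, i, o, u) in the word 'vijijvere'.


Scanning each character of 'vijijvere':
  Position 1: 'v' -> consonant (running count: 0)
  Position 2: 'i' -> vowel (running count: 1)
  Position 3: 'j' -> consonant (running count: 1)
  Position 4: 'i' -> vowel (running count: 2)
  Position 5: 'j' -> consonant (running count: 2)
  Position 6: 'v' -> consonant (running count: 2)
  Position 7: 'e' -> vowel (running count: 3)
  Position 8: 'r' -> consonant (running count: 3)
  Position 9: 'e' -> vowel (running count: 4)
Total vowels: 4

4


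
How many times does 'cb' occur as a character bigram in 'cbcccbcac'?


Scanning 'cbcccbcac' for bigram 'cb':
  Position 0: 'cb' -> MATCH
  Position 1: 'bc' -> no
  Position 2: 'cc' -> no
  Position 3: 'cc' -> no
  Position 4: 'cb' -> MATCH
  Position 5: 'bc' -> no
  Position 6: 'ca' -> no
  Position 7: 'ac' -> no
Total matches: 2

2


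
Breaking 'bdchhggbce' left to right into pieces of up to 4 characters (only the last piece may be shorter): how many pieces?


'bdchhggbce' has 10 characters.
Chunking with max size 4:
  Chunk 1: 'bdch' (positions 0-3)
  Chunk 2: 'hggb' (positions 4-7)
  Chunk 3: 'ce' (positions 8-9)
Total chunks: ceil(10 / 4) = 3

3


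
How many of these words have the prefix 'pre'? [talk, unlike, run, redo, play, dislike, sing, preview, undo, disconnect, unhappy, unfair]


Checking each word for prefix 'pre':
  'talk' -> no (count: 0)
  'unlike' -> no (count: 0)
  'run' -> no (count: 0)
  'redo' -> no (count: 0)
  'play' -> no (count: 0)
  'dislike' -> no (count: 0)
  'sing' -> no (count: 0)
  'preview' -> YES, starts with 'pre' (count: 1)
  'undo' -> no (count: 1)
  'disconnect' -> no (count: 1)
  'unhappy' -> no (count: 1)
  'unfair' -> no (count: 1)
Total with prefix 'pre': 1

1


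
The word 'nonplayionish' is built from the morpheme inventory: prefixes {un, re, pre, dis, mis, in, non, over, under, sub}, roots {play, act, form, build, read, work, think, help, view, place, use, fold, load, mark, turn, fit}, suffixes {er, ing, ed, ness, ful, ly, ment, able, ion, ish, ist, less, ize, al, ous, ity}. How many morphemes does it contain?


Segmenting 'nonplayionish' against the inventory:
  'non' -> prefix (morpheme 1)
  'play' -> root (morpheme 2)
  'ion' -> suffix (morpheme 3)
  'ish' -> suffix (morpheme 4)
Total morphemes: 4

4


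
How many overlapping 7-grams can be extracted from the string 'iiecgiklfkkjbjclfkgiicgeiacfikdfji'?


String 'iiecgiklfkkjbjclfkgiicgeiacfikdfji' has length L = 34.
Number of overlapping n-grams = L - n + 1
Substituting: 34 - 7 + 1 = 28

28


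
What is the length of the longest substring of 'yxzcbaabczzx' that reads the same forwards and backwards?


Scanning 'yxzcbaabczzx' for palindromic substrings.
Substring at positions 2-9: 'zcbaabcz'.
Check: reverse('zcbaabcz') = 'zcbaabcz' -> palindrome confirmed.
Neighbouring characters ('x' / 'z') break symmetry, so it cannot extend further.
No longer palindromic substring exists; longest length = 8

8


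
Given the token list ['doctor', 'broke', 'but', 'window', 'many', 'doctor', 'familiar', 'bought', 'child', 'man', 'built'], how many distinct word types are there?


Listing all tokens and tracking unique types:
  Token 1: 'doctor' -> NEW (unique so far: 1)
  Token 2: 'broke' -> NEW (unique so far: 2)
  Token 3: 'but' -> NEW (unique so far: 3)
  Token 4: 'window' -> NEW (unique so far: 4)
  Token 5: 'many' -> NEW (unique so far: 5)
  Token 6: 'doctor' -> duplicate (unique so far: 5)
  Token 7: 'familiar' -> NEW (unique so far: 6)
  Token 8: 'bought' -> NEW (unique so far: 7)
  Token 9: 'child' -> NEW (unique so far: 8)
  Token 10: 'man' -> NEW (unique so far: 9)
  Token 11: 'built' -> NEW (unique so far: 10)
Unique types: ('bought', 'broke', 'built', 'but', 'child', 'doctor', 'familiar', 'man', 'many', 'window')
Vocabulary size: 10

10


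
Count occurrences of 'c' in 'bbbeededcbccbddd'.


Scanning 'bbbeededcbccbddd' for 'c':
  Position 8: 'c' -> MATCH (count: 1)
  Position 10: 'c' -> MATCH (count: 2)
  Position 11: 'c' -> MATCH (count: 3)
Total occurrences of 'c': 3

3


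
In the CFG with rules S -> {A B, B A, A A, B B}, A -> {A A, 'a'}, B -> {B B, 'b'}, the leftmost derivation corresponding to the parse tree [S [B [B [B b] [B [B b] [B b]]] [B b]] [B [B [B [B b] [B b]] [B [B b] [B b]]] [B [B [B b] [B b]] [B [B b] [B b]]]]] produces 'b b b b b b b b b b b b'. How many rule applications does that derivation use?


Every bracketed nonterminal node [X ...] in the tree is produced by exactly one rule application.
Reading the tree off as a leftmost derivation:
  Step 1: S  =>  B B   (applied S -> B B)
  Step 2: B B  =>  B B B   (applied B -> B B)
  Step 3: B B B  =>  B B B B   (applied B -> B B)
  Step 4: B B B B  =>  b B B B   (applied B -> b)
  Step 5: b B B B  =>  b B B B B   (applied B -> B B)
  Step 6: b B B B B  =>  b b B B B   (applied B -> b)
  Step 7: b b B B B  =>  b b b B B   (applied B -> b)
  Step 8: b b b B B  =>  b b b b B   (applied B -> b)
  Step 9: b b b b B  =>  b b b b B B   (applied B -> B B)
  Step 10: b b b b B B  =>  b b b b B B B   (applied B -> B B)
  Step 11: b b b b B B B  =>  b b b b B B B B   (applied B -> B B)
  Step 12: b b b b B B B B  =>  b b b b b B B B   (applied B -> b)
  Step 13: b b b b b B B B  =>  b b b b b b B B   (applied B -> b)
  Step 14: b b b b b b B B  =>  b b b b b b B B B   (applied B -> B B)
  Step 15: b b b b b b B B B  =>  b b b b b b b B B   (applied B -> b)
  Step 16: b b b b b b b B B  =>  b b b b b b b b B   (applied B -> b)
  Step 17: b b b b b b b b B  =>  b b b b b b b b B B   (applied B -> B B)
  Step 18: b b b b b b b b B B  =>  b b b b b b b b B B B   (applied B -> B B)
  Step 19: b b b b b b b b B B B  =>  b b b b b b b b b B B   (applied B -> b)
  Step 20: b b b b b b b b b B B  =>  b b b b b b b b b b B   (applied B -> b)
  Step 21: b b b b b b b b b b B  =>  b b b b b b b b b b B B   (applied B -> B B)
  Step 22: b b b b b b b b b b B B  =>  b b b b b b b b b b b B   (applied B -> b)
  Step 23: b b b b b b b b b b b B  =>  b b b b b b b b b b b b   (applied B -> b)
Final yield: b b b b b b b b b b b b
Total rewrite steps: 23

23


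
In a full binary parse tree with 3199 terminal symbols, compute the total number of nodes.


Leaf nodes (terminals): 3199
Internal nodes = n - 1 = 3199 - 1 = 3198
Total = leaves + internal = 3199 + 3198 = 6397

6397


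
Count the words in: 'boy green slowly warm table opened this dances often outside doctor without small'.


Counting words by splitting on spaces:
  Word 1: 'boy'
  Word 2: 'green'
  Word 3: 'slowly'
  Word 4: 'warm'
  Word 5: 'table'
  Word 6: 'opened'
  Word 7: 'this'
  Word 8: 'dances'
  Word 9: 'often'
  Word 10: 'outside'
  Word 11: 'doctor'
  Word 12: 'without'
  Word 13: 'small'
Total words: 13

13


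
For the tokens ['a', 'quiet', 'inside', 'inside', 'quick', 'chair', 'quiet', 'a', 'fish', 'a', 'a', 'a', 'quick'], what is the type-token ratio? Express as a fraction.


Tokens: 13
Unique types: ('a', 'chair', 'fish', 'inside', 'quick', 'quiet') = 6
TTR = 6/13
Already in lowest terms.

6/13


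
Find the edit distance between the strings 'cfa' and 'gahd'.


Building DP table for s1='cfa' (len 3) and s2='gahd' (len 4):
       g  a  h  d
    0  1  2  3  4
  c 1  1  2  3  4
  f 2  2  2  3  4
  a 3  3  2  3  4
Edit distance = dp[3][4] = 4

4


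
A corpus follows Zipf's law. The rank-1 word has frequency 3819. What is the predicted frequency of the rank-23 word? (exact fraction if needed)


Zipf's law: freq(rank) = f1 / rank
f1 = 3819, rank = 23
freq = 3819 / 23
GCD(3819, 23) = 1
Simplified: 3819/23

3819/23


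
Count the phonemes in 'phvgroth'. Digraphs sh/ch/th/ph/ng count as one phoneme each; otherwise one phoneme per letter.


Parsing 'phvgroth' greedily, digraphs first:
  'ph' -> digraph (1 consonant phoneme) (phonemes so far: 1)
  'v' -> consonant phoneme (phonemes so far: 2)
  'g' -> consonant phoneme (phonemes so far: 3)
  'r' -> consonant phoneme (phonemes so far: 4)
  'o' -> vowel phoneme (phonemes so far: 5)
  'th' -> digraph (1 consonant phoneme) (phonemes so far: 6)
Total phonemes: 6

6


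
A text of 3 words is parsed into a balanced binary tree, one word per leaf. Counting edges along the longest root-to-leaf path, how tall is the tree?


In a balanced binary tree with n leaves the deepest leaf is ceil(log2(n)) edges below the root.
log2(3) = 1.5850
ceil(1.5850) = 2
height (edges) = 2

2


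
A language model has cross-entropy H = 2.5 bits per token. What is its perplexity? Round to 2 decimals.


Perplexity formula: PP = 2^H
H = 2.5
PP = 2^2.5
Decompose: 2^2.5 = 2^2 * 2^0.5 = 2^2 * sqrt(2)
2^2 = 4, sqrt(2) ~ 1.4142136
PP ~ 4 * 1.4142136 = 5.6568544
Rounded to 2 decimals: 5.66

5.66


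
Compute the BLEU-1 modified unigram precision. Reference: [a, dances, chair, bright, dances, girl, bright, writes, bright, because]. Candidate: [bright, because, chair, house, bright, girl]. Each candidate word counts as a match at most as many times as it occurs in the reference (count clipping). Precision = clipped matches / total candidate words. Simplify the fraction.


Reference word counts: {'a': 1, 'because': 1, 'bright': 3, 'chair': 1, 'dances': 2, 'girl': 1, 'writes': 1}
Checking each candidate word (with clipping):
  'bright' -> in reference (ref count 3, used 1/3) -> match (matches: 1)
  'because' -> in reference (ref count 1, used 1/1) -> match (matches: 2)
  'chair' -> in reference (ref count 1, used 1/1) -> match (matches: 3)
  'house' -> not in reference -> no match (matches: 3)
  'bright' -> in reference (ref count 3, used 2/3) -> match (matches: 4)
  'girl' -> in reference (ref count 1, used 1/1) -> match (matches: 5)
Clipped matches: 5, Candidate length: 6
Precision = 5/6

5/6


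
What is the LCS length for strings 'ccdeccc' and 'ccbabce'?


DP table for LCS of 'ccdeccc' and 'ccbabce':
       c  c  b  a  b  c  e
    0  0  0  0  0  0  0  0
  c 0  1  1  1  1  1  1  1
  c 0  1  2  2  2  2  2  2
  d 0  1  2  2  2  2  2  2
  e 0  1  2  2  2  2  2  3
  c 0  1  2  2  2  2  3  3
  c 0  1  2  2  2  2  3  3
  c 0  1  2  2  2  2  3  3
LCS: 'cce'
LCS length = 3

3


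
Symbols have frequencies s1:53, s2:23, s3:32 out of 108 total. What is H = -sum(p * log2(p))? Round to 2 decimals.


Computing entropy H = -sum(p_i * log2(p_i)):
  s1: p = 53/108 = 0.4907, -p*log2(p) = 0.5040
  s2: p = 23/108 = 0.2130, -p*log2(p) = 0.4752
  s3: p = 32/108 = 0.2963, -p*log2(p) = 0.5200
H = sum of terms = 1.4992
Rounded to 2 decimals: 1.50

1.50


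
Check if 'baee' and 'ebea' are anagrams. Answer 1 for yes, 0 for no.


Sort characters of 'baee': 'abee'
Sort characters of 'ebea': 'abee'
Sorted forms match -> they ARE anagrams
Result: 1

1


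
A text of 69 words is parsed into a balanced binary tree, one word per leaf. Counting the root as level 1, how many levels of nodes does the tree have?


In a balanced binary tree with n leaves the deepest leaf is ceil(log2(n)) edges below the root,
so counting node levels inclusive of root and leaves gives ceil(log2(n)) + 1 levels.
log2(69) = 6.1085
ceil(6.1085) = 7
levels = 7 + 1 = 8

8


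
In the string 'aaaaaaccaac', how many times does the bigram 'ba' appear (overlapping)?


Scanning 'aaaaaaccaac' for bigram 'ba':
  Position 0: 'aa' -> no
  Position 1: 'aa' -> no
  Position 2: 'aa' -> no
  Position 3: 'aa' -> no
  Position 4: 'aa' -> no
  Position 5: 'ac' -> no
  Position 6: 'cc' -> no
  Position 7: 'ca' -> no
  Position 8: 'aa' -> no
  Position 9: 'ac' -> no
Total matches: 0

0


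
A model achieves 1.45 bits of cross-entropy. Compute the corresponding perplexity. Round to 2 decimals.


Perplexity formula: PP = 2^H
H = 1.45
PP = 2^1.45
Decompose: 2^1.45 = 2^1 * 2^0.45
2^1 = 2, 2^0.45 ~ 1.3660403
PP ~ 2 * 1.3660403 = 2.7320806
Rounded to 2 decimals: 2.73

2.73


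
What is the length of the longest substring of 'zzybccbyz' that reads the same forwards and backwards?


Scanning 'zzybccbyz' for palindromic substrings.
Substring at positions 1-8: 'zybccbyz'.
Check: reverse('zybccbyz') = 'zybccbyz' -> palindrome confirmed.
Neighbouring characters ('z' / '-') break symmetry, so it cannot extend further.
No longer palindromic substring exists; longest length = 8

8


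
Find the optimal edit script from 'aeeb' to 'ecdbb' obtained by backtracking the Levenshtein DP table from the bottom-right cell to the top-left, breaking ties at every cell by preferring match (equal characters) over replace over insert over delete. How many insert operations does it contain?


Edit distance = 4. Backtracking from cell (4, 5) with preference match > replace > insert > delete,
then listing the resulting alignment 'aeeb' -> 'ecdbb' left to right:
  Step 1: insert 'e' [insertion #1]
  Step 2: replace a->c
  Step 3: replace e->d
  Step 4: replace e->b
  Step 5: keep 'b'
Total insertions: 1

1


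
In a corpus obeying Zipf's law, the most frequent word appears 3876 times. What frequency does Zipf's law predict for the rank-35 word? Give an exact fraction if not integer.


Zipf's law: freq(rank) = f1 / rank
f1 = 3876, rank = 35
freq = 3876 / 35
GCD(3876, 35) = 1
Simplified: 3876/35

3876/35


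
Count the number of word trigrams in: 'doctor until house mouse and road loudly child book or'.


Word trigrams from [10] words:
  Trigram 1: (doctor until house)
  Trigram 2: (until house mouse)
  Trigram 3: (house mouse and)
  Trigram 4: (mouse and road)
  Trigram 5: (and road loudly)
  Trigram 6: (road loudly child)
  Trigram 7: (loudly child book)
  Trigram 8: (child book or)
Total word trigrams: 10 - 2 = 8

8


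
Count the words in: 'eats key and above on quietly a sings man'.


Counting words by splitting on spaces:
  Word 1: 'eats'
  Word 2: 'key'
  Word 3: 'and'
  Word 4: 'above'
  Word 5: 'on'
  Word 6: 'quietly'
  Word 7: 'a'
  Word 8: 'sings'
  Word 9: 'man'
Total words: 9

9


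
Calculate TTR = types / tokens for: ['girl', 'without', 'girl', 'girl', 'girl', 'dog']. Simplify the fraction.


Tokens: 6
Unique types: ('dog', 'girl', 'without') = 3
TTR = 3/6
Simplify: divide both by 3 -> 1/2
TTR = 1/2

1/2


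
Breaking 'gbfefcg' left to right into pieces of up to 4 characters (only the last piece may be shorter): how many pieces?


'gbfefcg' has 7 characters.
Chunking with max size 4:
  Chunk 1: 'gbfe' (positions 0-3)
  Chunk 2: 'fcg' (positions 4-6)
Total chunks: ceil(7 / 4) = 2

2


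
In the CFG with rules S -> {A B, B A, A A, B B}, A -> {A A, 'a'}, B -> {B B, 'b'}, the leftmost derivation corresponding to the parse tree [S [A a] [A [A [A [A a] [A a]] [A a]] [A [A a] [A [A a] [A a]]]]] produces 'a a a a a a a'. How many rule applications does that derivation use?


Every bracketed nonterminal node [X ...] in the tree is produced by exactly one rule application.
Reading the tree off as a leftmost derivation:
  Step 1: S  =>  A A   (applied S -> A A)
  Step 2: A A  =>  a A   (applied A -> a)
  Step 3: a A  =>  a A A   (applied A -> A A)
  Step 4: a A A  =>  a A A A   (applied A -> A A)
  Step 5: a A A A  =>  a A A A A   (applied A -> A A)
  Step 6: a A A A A  =>  a a A A A   (applied A -> a)
  Step 7: a a A A A  =>  a a a A A   (applied A -> a)
  Step 8: a a a A A  =>  a a a a A   (applied A -> a)
  Step 9: a a a a A  =>  a a a a A A   (applied A -> A A)
  Step 10: a a a a A A  =>  a a a a a A   (applied A -> a)
  Step 11: a a a a a A  =>  a a a a a A A   (applied A -> A A)
  Step 12: a a a a a A A  =>  a a a a a a A   (applied A -> a)
  Step 13: a a a a a a A  =>  a a a a a a a   (applied A -> a)
Final yield: a a a a a a a
Total rewrite steps: 13

13
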